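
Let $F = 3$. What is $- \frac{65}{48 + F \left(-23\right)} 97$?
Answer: $\frac{6305}{21} \approx 300.24$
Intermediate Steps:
$- \frac{65}{48 + F \left(-23\right)} 97 = - \frac{65}{48 + 3 \left(-23\right)} 97 = - \frac{65}{48 - 69} \cdot 97 = - \frac{65}{-21} \cdot 97 = \left(-65\right) \left(- \frac{1}{21}\right) 97 = \frac{65}{21} \cdot 97 = \frac{6305}{21}$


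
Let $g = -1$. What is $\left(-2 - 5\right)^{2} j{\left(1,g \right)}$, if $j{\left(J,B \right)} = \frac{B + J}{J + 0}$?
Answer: $0$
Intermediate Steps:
$j{\left(J,B \right)} = \frac{B + J}{J}$
$\left(-2 - 5\right)^{2} j{\left(1,g \right)} = \left(-2 - 5\right)^{2} \frac{-1 + 1}{1} = \left(-7\right)^{2} \cdot 1 \cdot 0 = 49 \cdot 0 = 0$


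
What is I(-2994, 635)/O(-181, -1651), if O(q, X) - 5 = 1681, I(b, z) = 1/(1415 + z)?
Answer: 1/3456300 ≈ 2.8933e-7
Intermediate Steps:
O(q, X) = 1686 (O(q, X) = 5 + 1681 = 1686)
I(-2994, 635)/O(-181, -1651) = 1/((1415 + 635)*1686) = (1/1686)/2050 = (1/2050)*(1/1686) = 1/3456300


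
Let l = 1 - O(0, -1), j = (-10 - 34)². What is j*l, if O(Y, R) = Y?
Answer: 1936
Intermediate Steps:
j = 1936 (j = (-44)² = 1936)
l = 1 (l = 1 - 1*0 = 1 + 0 = 1)
j*l = 1936*1 = 1936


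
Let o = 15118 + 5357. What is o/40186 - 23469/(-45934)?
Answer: 470905971/461475931 ≈ 1.0204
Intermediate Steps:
o = 20475
o/40186 - 23469/(-45934) = 20475/40186 - 23469/(-45934) = 20475*(1/40186) - 23469*(-1/45934) = 20475/40186 + 23469/45934 = 470905971/461475931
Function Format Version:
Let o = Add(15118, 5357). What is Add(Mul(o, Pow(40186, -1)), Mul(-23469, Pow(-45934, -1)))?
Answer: Rational(470905971, 461475931) ≈ 1.0204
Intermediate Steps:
o = 20475
Add(Mul(o, Pow(40186, -1)), Mul(-23469, Pow(-45934, -1))) = Add(Mul(20475, Pow(40186, -1)), Mul(-23469, Pow(-45934, -1))) = Add(Mul(20475, Rational(1, 40186)), Mul(-23469, Rational(-1, 45934))) = Add(Rational(20475, 40186), Rational(23469, 45934)) = Rational(470905971, 461475931)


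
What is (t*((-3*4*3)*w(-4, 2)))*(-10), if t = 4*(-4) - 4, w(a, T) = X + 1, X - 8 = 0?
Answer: -64800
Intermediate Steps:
X = 8 (X = 8 + 0 = 8)
w(a, T) = 9 (w(a, T) = 8 + 1 = 9)
t = -20 (t = -16 - 4 = -20)
(t*((-3*4*3)*w(-4, 2)))*(-10) = -20*-3*4*3*9*(-10) = -20*(-12*3)*9*(-10) = -(-720)*9*(-10) = -20*(-324)*(-10) = 6480*(-10) = -64800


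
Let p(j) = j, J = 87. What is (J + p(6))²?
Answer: 8649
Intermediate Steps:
(J + p(6))² = (87 + 6)² = 93² = 8649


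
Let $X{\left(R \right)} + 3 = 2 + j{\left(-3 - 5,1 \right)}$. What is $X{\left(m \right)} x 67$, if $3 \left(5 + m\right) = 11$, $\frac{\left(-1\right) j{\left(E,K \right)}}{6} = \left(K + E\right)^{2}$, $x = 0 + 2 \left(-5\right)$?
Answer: $197650$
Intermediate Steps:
$x = -10$ ($x = 0 - 10 = -10$)
$j{\left(E,K \right)} = - 6 \left(E + K\right)^{2}$ ($j{\left(E,K \right)} = - 6 \left(K + E\right)^{2} = - 6 \left(E + K\right)^{2}$)
$m = - \frac{4}{3}$ ($m = -5 + \frac{1}{3} \cdot 11 = -5 + \frac{11}{3} = - \frac{4}{3} \approx -1.3333$)
$X{\left(R \right)} = -295$ ($X{\left(R \right)} = -3 + \left(2 - 6 \left(\left(-3 - 5\right) + 1\right)^{2}\right) = -3 + \left(2 - 6 \left(-8 + 1\right)^{2}\right) = -3 + \left(2 - 6 \left(-7\right)^{2}\right) = -3 + \left(2 - 294\right) = -3 - 292 = -295$)
$X{\left(m \right)} x 67 = \left(-295\right) \left(-10\right) 67 = 2950 \cdot 67 = 197650$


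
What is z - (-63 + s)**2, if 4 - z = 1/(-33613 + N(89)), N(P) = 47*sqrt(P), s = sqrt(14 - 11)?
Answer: -4482400249011/1129637168 + 126*sqrt(3) + 47*sqrt(89)/1129637168 ≈ -3749.8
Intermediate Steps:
s = sqrt(3) ≈ 1.7320
z = 4 - 1/(-33613 + 47*sqrt(89)) ≈ 4.0000
z - (-63 + s)**2 = (4518582285/1129637168 + 47*sqrt(89)/1129637168) - (-63 + sqrt(3))**2 = 4518582285/1129637168 - (-63 + sqrt(3))**2 + 47*sqrt(89)/1129637168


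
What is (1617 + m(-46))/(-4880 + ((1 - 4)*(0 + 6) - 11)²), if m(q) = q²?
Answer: -3733/4039 ≈ -0.92424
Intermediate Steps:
(1617 + m(-46))/(-4880 + ((1 - 4)*(0 + 6) - 11)²) = (1617 + (-46)²)/(-4880 + ((1 - 4)*(0 + 6) - 11)²) = (1617 + 2116)/(-4880 + (-3*6 - 11)²) = 3733/(-4880 + (-18 - 11)²) = 3733/(-4880 + (-29)²) = 3733/(-4880 + 841) = 3733/(-4039) = 3733*(-1/4039) = -3733/4039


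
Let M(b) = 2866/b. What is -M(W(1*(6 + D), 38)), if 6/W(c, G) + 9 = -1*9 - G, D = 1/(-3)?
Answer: 80248/3 ≈ 26749.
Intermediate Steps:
D = -1/3 ≈ -0.33333
W(c, G) = 6/(-18 - G) (W(c, G) = 6/(-9 + (-1*9 - G)) = 6/(-9 + (-9 - G)) = 6/(-18 - G))
-M(W(1*(6 + D), 38)) = -2866/((-6/(18 + 38))) = -2866/((-6/56)) = -2866/((-6*1/56)) = -2866/(-3/28) = -2866*(-28)/3 = -1*(-80248/3) = 80248/3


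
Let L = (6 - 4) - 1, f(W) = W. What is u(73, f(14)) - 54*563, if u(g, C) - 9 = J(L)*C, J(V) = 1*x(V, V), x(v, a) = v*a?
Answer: -30379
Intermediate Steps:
x(v, a) = a*v
L = 1 (L = 2 - 1 = 1)
J(V) = V² (J(V) = 1*(V*V) = 1*V² = V²)
u(g, C) = 9 + C (u(g, C) = 9 + 1²*C = 9 + 1*C = 9 + C)
u(73, f(14)) - 54*563 = (9 + 14) - 54*563 = 23 - 30402 = -30379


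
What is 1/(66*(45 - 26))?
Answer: 1/1254 ≈ 0.00079745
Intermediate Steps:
1/(66*(45 - 26)) = 1/(66*19) = 1/1254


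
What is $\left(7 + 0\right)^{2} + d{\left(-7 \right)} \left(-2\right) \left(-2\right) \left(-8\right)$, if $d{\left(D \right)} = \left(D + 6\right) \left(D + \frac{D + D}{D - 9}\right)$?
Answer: $-147$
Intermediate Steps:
$d{\left(D \right)} = \left(6 + D\right) \left(D + \frac{2 D}{-9 + D}\right)$
$\left(7 + 0\right)^{2} + d{\left(-7 \right)} \left(-2\right) \left(-2\right) \left(-8\right) = \left(7 + 0\right)^{2} + - \frac{7 \left(-42 + \left(-7\right)^{2} - -7\right)}{-9 - 7} \left(-2\right) \left(-2\right) \left(-8\right) = 7^{2} + - \frac{7 \left(-42 + 49 + 7\right)}{-16} \cdot 4 \left(-8\right) = 49 + \left(-7\right) \left(- \frac{1}{16}\right) 14 \left(-32\right) = 49 + \frac{49}{8} \left(-32\right) = 49 - 196 = -147$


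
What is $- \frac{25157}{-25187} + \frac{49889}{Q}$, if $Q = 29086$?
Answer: $\frac{1988270745}{732589082} \approx 2.714$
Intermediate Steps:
$- \frac{25157}{-25187} + \frac{49889}{Q} = - \frac{25157}{-25187} + \frac{49889}{29086} = \left(-25157\right) \left(- \frac{1}{25187}\right) + 49889 \cdot \frac{1}{29086} = \frac{25157}{25187} + \frac{49889}{29086} = \frac{1988270745}{732589082}$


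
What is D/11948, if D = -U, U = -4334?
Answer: 2167/5974 ≈ 0.36274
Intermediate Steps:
D = 4334 (D = -1*(-4334) = 4334)
D/11948 = 4334/11948 = 4334*(1/11948) = 2167/5974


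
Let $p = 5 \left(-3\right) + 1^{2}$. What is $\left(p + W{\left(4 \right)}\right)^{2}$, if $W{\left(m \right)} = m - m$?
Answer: $196$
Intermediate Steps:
$p = -14$ ($p = -15 + 1 = -14$)
$W{\left(m \right)} = 0$
$\left(p + W{\left(4 \right)}\right)^{2} = \left(-14 + 0\right)^{2} = \left(-14\right)^{2} = 196$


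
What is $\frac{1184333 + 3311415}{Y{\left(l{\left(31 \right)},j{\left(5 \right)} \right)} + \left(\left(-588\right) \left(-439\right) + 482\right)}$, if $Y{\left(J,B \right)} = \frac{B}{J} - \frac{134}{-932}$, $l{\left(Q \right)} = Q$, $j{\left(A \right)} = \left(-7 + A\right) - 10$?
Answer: $\frac{64945575608}{3735934329} \approx 17.384$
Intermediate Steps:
$j{\left(A \right)} = -17 + A$
$Y{\left(J,B \right)} = \frac{67}{466} + \frac{B}{J}$ ($Y{\left(J,B \right)} = \frac{B}{J} - - \frac{67}{466} = \frac{B}{J} + \frac{67}{466} = \frac{67}{466} + \frac{B}{J}$)
$\frac{1184333 + 3311415}{Y{\left(l{\left(31 \right)},j{\left(5 \right)} \right)} + \left(\left(-588\right) \left(-439\right) + 482\right)} = \frac{1184333 + 3311415}{\left(\frac{67}{466} + \frac{-17 + 5}{31}\right) + \left(\left(-588\right) \left(-439\right) + 482\right)} = \frac{4495748}{\left(\frac{67}{466} - \frac{12}{31}\right) + \left(258132 + 482\right)} = \frac{4495748}{\left(\frac{67}{466} - \frac{12}{31}\right) + 258614} = \frac{4495748}{- \frac{3515}{14446} + 258614} = \frac{4495748}{\frac{3735934329}{14446}} = 4495748 \cdot \frac{14446}{3735934329} = \frac{64945575608}{3735934329}$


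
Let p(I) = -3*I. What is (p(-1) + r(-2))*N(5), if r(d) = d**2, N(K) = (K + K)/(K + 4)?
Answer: 70/9 ≈ 7.7778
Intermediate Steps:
N(K) = 2*K/(4 + K) (N(K) = (2*K)/(4 + K) = 2*K/(4 + K))
(p(-1) + r(-2))*N(5) = (-3*(-1) + (-2)**2)*(2*5/(4 + 5)) = (3 + 4)*(2*5/9) = 7*(2*5*(1/9)) = 7*(10/9) = 70/9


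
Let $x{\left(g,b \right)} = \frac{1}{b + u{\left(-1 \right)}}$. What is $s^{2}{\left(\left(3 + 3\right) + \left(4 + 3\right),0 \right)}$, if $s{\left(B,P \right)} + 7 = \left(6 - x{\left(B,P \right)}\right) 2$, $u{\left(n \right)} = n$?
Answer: $49$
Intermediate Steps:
$x{\left(g,b \right)} = \frac{1}{-1 + b}$ ($x{\left(g,b \right)} = \frac{1}{b - 1} = \frac{1}{-1 + b}$)
$s{\left(B,P \right)} = 5 - \frac{2}{-1 + P}$ ($s{\left(B,P \right)} = -7 + \left(6 - \frac{1}{-1 + P}\right) 2 = -7 + \left(12 - \frac{2}{-1 + P}\right) = 5 - \frac{2}{-1 + P}$)
$s^{2}{\left(\left(3 + 3\right) + \left(4 + 3\right),0 \right)} = \left(\frac{-7 + 5 \cdot 0}{-1 + 0}\right)^{2} = \left(\frac{-7 + 0}{-1}\right)^{2} = \left(\left(-1\right) \left(-7\right)\right)^{2} = 7^{2} = 49$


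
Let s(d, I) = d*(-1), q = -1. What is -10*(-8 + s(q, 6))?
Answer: 70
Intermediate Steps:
s(d, I) = -d
-10*(-8 + s(q, 6)) = -10*(-8 - 1*(-1)) = -10*(-8 + 1) = -10*(-7) = 70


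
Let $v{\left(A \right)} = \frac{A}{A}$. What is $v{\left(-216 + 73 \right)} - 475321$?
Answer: $-475320$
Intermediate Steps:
$v{\left(A \right)} = 1$
$v{\left(-216 + 73 \right)} - 475321 = 1 - 475321 = -475320$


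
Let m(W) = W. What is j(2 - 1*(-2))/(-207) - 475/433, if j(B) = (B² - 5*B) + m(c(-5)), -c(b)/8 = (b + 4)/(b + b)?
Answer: -160411/149385 ≈ -1.0738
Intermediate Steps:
c(b) = -4*(4 + b)/b (c(b) = -8*(b + 4)/(b + b) = -8*(4 + b)/(2*b) = -8*(4 + b)*1/(2*b) = -4*(4 + b)/b)
j(B) = -⅘ + B² - 5*B (j(B) = (B² - 5*B) + (-4 - 16/(-5)) = (B² - 5*B) + (-4 - 16*(-⅕)) = (B² - 5*B) + (-4 + 16/5) = (B² - 5*B) - ⅘ = -⅘ + B² - 5*B)
j(2 - 1*(-2))/(-207) - 475/433 = (-⅘ + (2 - 1*(-2))² - 5*(2 - 1*(-2)))/(-207) - 475/433 = (-⅘ + (2 + 2)² - 5*(2 + 2))*(-1/207) - 475*1/433 = (-⅘ + 4² - 5*4)*(-1/207) - 475/433 = (-⅘ + 16 - 20)*(-1/207) - 475/433 = -24/5*(-1/207) - 475/433 = 8/345 - 475/433 = -160411/149385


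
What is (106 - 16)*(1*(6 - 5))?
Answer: 90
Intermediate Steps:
(106 - 16)*(1*(6 - 5)) = 90*(1*1) = 90*1 = 90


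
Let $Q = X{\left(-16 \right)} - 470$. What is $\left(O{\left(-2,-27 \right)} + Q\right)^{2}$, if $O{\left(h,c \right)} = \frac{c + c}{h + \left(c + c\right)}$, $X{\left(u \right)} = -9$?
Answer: $\frac{179158225}{784} \approx 2.2852 \cdot 10^{5}$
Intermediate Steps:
$O{\left(h,c \right)} = \frac{2 c}{h + 2 c}$
$Q = -479$ ($Q = -9 - 470 = -479$)
$\left(O{\left(-2,-27 \right)} + Q\right)^{2} = \left(2 \left(-27\right) \frac{1}{-2 + 2 \left(-27\right)} - 479\right)^{2} = \left(2 \left(-27\right) \frac{1}{-2 - 54} - 479\right)^{2} = \left(2 \left(-27\right) \frac{1}{-56} - 479\right)^{2} = \left(2 \left(-27\right) \left(- \frac{1}{56}\right) - 479\right)^{2} = \left(\frac{27}{28} - 479\right)^{2} = \left(- \frac{13385}{28}\right)^{2} = \frac{179158225}{784}$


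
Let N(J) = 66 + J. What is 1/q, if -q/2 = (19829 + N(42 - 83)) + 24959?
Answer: -1/89626 ≈ -1.1157e-5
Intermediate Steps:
q = -89626 (q = -2*((19829 + (66 + (42 - 83))) + 24959) = -2*((19829 + (66 - 41)) + 24959) = -2*((19829 + 25) + 24959) = -2*(19854 + 24959) = -2*44813 = -89626)
1/q = 1/(-89626) = -1/89626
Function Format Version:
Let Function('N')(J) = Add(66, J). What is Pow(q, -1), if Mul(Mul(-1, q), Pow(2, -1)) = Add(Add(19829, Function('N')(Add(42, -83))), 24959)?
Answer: Rational(-1, 89626) ≈ -1.1157e-5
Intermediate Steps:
q = -89626 (q = Mul(-2, Add(Add(19829, Add(66, Add(42, -83))), 24959)) = Mul(-2, Add(Add(19829, Add(66, -41)), 24959)) = Mul(-2, Add(Add(19829, 25), 24959)) = Mul(-2, Add(19854, 24959)) = Mul(-2, 44813) = -89626)
Pow(q, -1) = Pow(-89626, -1) = Rational(-1, 89626)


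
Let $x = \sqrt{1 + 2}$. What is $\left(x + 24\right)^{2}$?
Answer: $\left(24 + \sqrt{3}\right)^{2} \approx 662.14$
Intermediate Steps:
$x = \sqrt{3} \approx 1.732$
$\left(x + 24\right)^{2} = \left(\sqrt{3} + 24\right)^{2} = \left(24 + \sqrt{3}\right)^{2}$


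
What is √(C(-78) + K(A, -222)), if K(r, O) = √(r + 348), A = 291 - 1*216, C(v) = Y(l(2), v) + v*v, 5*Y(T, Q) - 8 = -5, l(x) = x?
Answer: √(152115 + 75*√47)/5 ≈ 78.136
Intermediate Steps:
Y(T, Q) = ⅗ (Y(T, Q) = 8/5 + (⅕)*(-5) = 8/5 - 1 = ⅗)
C(v) = ⅗ + v² (C(v) = ⅗ + v*v = ⅗ + v²)
A = 75 (A = 291 - 216 = 75)
K(r, O) = √(348 + r)
√(C(-78) + K(A, -222)) = √((⅗ + (-78)²) + √(348 + 75)) = √((⅗ + 6084) + √423) = √(30423/5 + 3*√47)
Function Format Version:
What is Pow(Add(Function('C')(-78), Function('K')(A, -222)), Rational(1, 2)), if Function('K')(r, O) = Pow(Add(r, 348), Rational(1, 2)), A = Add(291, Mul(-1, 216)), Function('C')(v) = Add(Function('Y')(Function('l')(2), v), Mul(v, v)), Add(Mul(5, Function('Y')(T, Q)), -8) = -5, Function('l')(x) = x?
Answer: Mul(Rational(1, 5), Pow(Add(152115, Mul(75, Pow(47, Rational(1, 2)))), Rational(1, 2))) ≈ 78.136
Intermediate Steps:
Function('Y')(T, Q) = Rational(3, 5) (Function('Y')(T, Q) = Add(Rational(8, 5), Mul(Rational(1, 5), -5)) = Add(Rational(8, 5), -1) = Rational(3, 5))
Function('C')(v) = Add(Rational(3, 5), Pow(v, 2)) (Function('C')(v) = Add(Rational(3, 5), Mul(v, v)) = Add(Rational(3, 5), Pow(v, 2)))
A = 75 (A = Add(291, -216) = 75)
Function('K')(r, O) = Pow(Add(348, r), Rational(1, 2))
Pow(Add(Function('C')(-78), Function('K')(A, -222)), Rational(1, 2)) = Pow(Add(Add(Rational(3, 5), Pow(-78, 2)), Pow(Add(348, 75), Rational(1, 2))), Rational(1, 2)) = Pow(Add(Add(Rational(3, 5), 6084), Pow(423, Rational(1, 2))), Rational(1, 2)) = Pow(Add(Rational(30423, 5), Mul(3, Pow(47, Rational(1, 2)))), Rational(1, 2))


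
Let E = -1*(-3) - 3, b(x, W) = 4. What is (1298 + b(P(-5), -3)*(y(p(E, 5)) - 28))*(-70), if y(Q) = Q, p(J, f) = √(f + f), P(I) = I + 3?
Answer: -83020 - 280*√10 ≈ -83906.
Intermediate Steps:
P(I) = 3 + I
E = 0 (E = 3 - 3 = 0)
p(J, f) = √2*√f (p(J, f) = √(2*f) = √2*√f)
(1298 + b(P(-5), -3)*(y(p(E, 5)) - 28))*(-70) = (1298 + 4*(√2*√5 - 28))*(-70) = (1298 + 4*(√10 - 28))*(-70) = (1298 + 4*(-28 + √10))*(-70) = (1298 + (-112 + 4*√10))*(-70) = (1186 + 4*√10)*(-70) = -83020 - 280*√10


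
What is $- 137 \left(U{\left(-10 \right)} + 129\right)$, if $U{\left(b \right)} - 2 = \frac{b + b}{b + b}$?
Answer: $-18084$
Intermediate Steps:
$U{\left(b \right)} = 3$ ($U{\left(b \right)} = 2 + \frac{b + b}{b + b} = 2 + \frac{2 b}{2 b} = 2 + 2 b \frac{1}{2 b} = 2 + 1 = 3$)
$- 137 \left(U{\left(-10 \right)} + 129\right) = - 137 \left(3 + 129\right) = \left(-137\right) 132 = -18084$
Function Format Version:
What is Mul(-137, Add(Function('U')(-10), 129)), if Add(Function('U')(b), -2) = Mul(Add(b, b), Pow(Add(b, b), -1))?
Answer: -18084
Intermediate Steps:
Function('U')(b) = 3 (Function('U')(b) = Add(2, Mul(Add(b, b), Pow(Add(b, b), -1))) = Add(2, Mul(Mul(2, b), Pow(Mul(2, b), -1))) = Add(2, Mul(Mul(2, b), Mul(Rational(1, 2), Pow(b, -1)))) = Add(2, 1) = 3)
Mul(-137, Add(Function('U')(-10), 129)) = Mul(-137, Add(3, 129)) = Mul(-137, 132) = -18084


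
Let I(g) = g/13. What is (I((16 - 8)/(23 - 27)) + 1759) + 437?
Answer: 28546/13 ≈ 2195.8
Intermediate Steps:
I(g) = g/13 (I(g) = g*(1/13) = g/13)
(I((16 - 8)/(23 - 27)) + 1759) + 437 = (((16 - 8)/(23 - 27))/13 + 1759) + 437 = ((8/(-4))/13 + 1759) + 437 = ((8*(-¼))/13 + 1759) + 437 = ((1/13)*(-2) + 1759) + 437 = (-2/13 + 1759) + 437 = 22865/13 + 437 = 28546/13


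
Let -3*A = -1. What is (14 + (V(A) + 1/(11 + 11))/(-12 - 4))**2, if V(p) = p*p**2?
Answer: 17690862049/90326016 ≈ 195.86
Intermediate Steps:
A = 1/3 (A = -1/3*(-1) = 1/3 ≈ 0.33333)
V(p) = p**3
(14 + (V(A) + 1/(11 + 11))/(-12 - 4))**2 = (14 + ((1/3)**3 + 1/(11 + 11))/(-12 - 4))**2 = (14 + (1/27 + 1/22)/(-16))**2 = (14 + (1/27 + 1/22)*(-1/16))**2 = (14 + (49/594)*(-1/16))**2 = (14 - 49/9504)**2 = (133007/9504)**2 = 17690862049/90326016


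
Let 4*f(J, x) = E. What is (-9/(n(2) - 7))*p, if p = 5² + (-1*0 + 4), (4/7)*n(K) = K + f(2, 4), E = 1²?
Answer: 4176/49 ≈ 85.224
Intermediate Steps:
E = 1
f(J, x) = ¼ (f(J, x) = (¼)*1 = ¼)
n(K) = 7/16 + 7*K/4 (n(K) = 7*(K + ¼)/4 = 7*(¼ + K)/4 = 7/16 + 7*K/4)
p = 29 (p = 25 + (0 + 4) = 25 + 4 = 29)
(-9/(n(2) - 7))*p = (-9/((7/16 + (7/4)*2) - 7))*29 = (-9/((7/16 + 7/2) - 7))*29 = (-9/(63/16 - 7))*29 = (-9/(-49/16))*29 = -16/49*(-9)*29 = (144/49)*29 = 4176/49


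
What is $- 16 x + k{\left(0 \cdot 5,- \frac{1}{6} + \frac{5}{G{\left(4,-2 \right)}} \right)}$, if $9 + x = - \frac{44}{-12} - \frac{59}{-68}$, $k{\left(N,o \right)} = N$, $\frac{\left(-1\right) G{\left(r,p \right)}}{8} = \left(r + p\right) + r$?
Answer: $\frac{3644}{51} \approx 71.451$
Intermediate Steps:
$G{\left(r,p \right)} = - 16 r - 8 p$ ($G{\left(r,p \right)} = - 8 \left(\left(r + p\right) + r\right) = - 8 \left(\left(p + r\right) + r\right) = - 8 \left(p + 2 r\right) = - 16 r - 8 p$)
$x = - \frac{911}{204}$ ($x = -9 - \left(- \frac{59}{68} - \frac{11}{3}\right) = -9 - - \frac{925}{204} = -9 + \left(\frac{11}{3} + \frac{59}{68}\right) = -9 + \frac{925}{204} = - \frac{911}{204} \approx -4.4657$)
$- 16 x + k{\left(0 \cdot 5,- \frac{1}{6} + \frac{5}{G{\left(4,-2 \right)}} \right)} = \left(-16\right) \left(- \frac{911}{204}\right) + 0 \cdot 5 = \frac{3644}{51} + 0 = \frac{3644}{51}$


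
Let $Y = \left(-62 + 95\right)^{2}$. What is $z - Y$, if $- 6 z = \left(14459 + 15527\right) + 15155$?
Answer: $- \frac{17225}{2} \approx -8612.5$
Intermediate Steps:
$Y = 1089$ ($Y = 33^{2} = 1089$)
$z = - \frac{15047}{2}$ ($z = - \frac{\left(14459 + 15527\right) + 15155}{6} = - \frac{29986 + 15155}{6} = \left(- \frac{1}{6}\right) 45141 = - \frac{15047}{2} \approx -7523.5$)
$z - Y = - \frac{15047}{2} - 1089 = - \frac{17225}{2}$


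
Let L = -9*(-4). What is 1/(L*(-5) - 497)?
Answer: -1/677 ≈ -0.0014771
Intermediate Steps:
L = 36 (L = -1*(-36) = 36)
1/(L*(-5) - 497) = 1/(36*(-5) - 497) = 1/(-180 - 497) = 1/(-677) = -1/677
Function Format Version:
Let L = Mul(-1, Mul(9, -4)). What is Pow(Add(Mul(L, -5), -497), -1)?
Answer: Rational(-1, 677) ≈ -0.0014771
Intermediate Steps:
L = 36 (L = Mul(-1, -36) = 36)
Pow(Add(Mul(L, -5), -497), -1) = Pow(Add(Mul(36, -5), -497), -1) = Pow(Add(-180, -497), -1) = Pow(-677, -1) = Rational(-1, 677)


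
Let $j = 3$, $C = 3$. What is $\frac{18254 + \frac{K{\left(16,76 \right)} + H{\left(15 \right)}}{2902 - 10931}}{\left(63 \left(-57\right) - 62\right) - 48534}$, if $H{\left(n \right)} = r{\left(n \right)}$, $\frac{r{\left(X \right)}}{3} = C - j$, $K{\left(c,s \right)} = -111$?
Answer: $- \frac{3961121}{11324579} \approx -0.34978$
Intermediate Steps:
$r{\left(X \right)} = 0$ ($r{\left(X \right)} = 3 \left(3 - 3\right) = 3 \cdot 0 = 0$)
$H{\left(n \right)} = 0$
$\frac{18254 + \frac{K{\left(16,76 \right)} + H{\left(15 \right)}}{2902 - 10931}}{\left(63 \left(-57\right) - 62\right) - 48534} = \frac{18254 + \frac{-111 + 0}{2902 - 10931}}{\left(63 \left(-57\right) - 62\right) - 48534} = \frac{18254 - \frac{111}{-8029}}{\left(-3591 - 62\right) - 48534} = \frac{18254 - - \frac{3}{217}}{-3653 - 48534} = \frac{18254 + \frac{3}{217}}{-52187} = \frac{3961121}{217} \left(- \frac{1}{52187}\right) = - \frac{3961121}{11324579}$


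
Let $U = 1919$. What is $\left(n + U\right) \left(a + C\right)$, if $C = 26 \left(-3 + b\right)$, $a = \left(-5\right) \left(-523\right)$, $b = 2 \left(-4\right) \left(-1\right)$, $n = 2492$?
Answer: $12108195$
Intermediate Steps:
$b = 8$ ($b = \left(-8\right) \left(-1\right) = 8$)
$a = 2615$
$C = 130$ ($C = 26 \left(-3 + 8\right) = 26 \cdot 5 = 130$)
$\left(n + U\right) \left(a + C\right) = \left(2492 + 1919\right) \left(2615 + 130\right) = 4411 \cdot 2745 = 12108195$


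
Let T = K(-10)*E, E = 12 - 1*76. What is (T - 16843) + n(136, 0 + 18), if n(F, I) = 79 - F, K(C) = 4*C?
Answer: -14340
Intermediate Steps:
E = -64 (E = 12 - 76 = -64)
T = 2560 (T = (4*(-10))*(-64) = -40*(-64) = 2560)
(T - 16843) + n(136, 0 + 18) = (2560 - 16843) + (79 - 1*136) = -14283 + (79 - 136) = -14283 - 57 = -14340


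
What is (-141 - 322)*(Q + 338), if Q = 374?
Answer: -329656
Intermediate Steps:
(-141 - 322)*(Q + 338) = (-141 - 322)*(374 + 338) = -463*712 = -329656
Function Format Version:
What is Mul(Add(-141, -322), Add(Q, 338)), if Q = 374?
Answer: -329656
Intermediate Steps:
Mul(Add(-141, -322), Add(Q, 338)) = Mul(Add(-141, -322), Add(374, 338)) = Mul(-463, 712) = -329656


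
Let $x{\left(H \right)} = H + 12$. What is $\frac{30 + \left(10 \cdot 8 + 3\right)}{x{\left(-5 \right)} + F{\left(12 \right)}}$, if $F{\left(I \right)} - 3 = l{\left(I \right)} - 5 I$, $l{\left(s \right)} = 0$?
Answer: $- \frac{113}{50} \approx -2.26$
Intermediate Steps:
$F{\left(I \right)} = 3 - 5 I$ ($F{\left(I \right)} = 3 + \left(0 - 5 I\right) = 3 - 5 I$)
$x{\left(H \right)} = 12 + H$
$\frac{30 + \left(10 \cdot 8 + 3\right)}{x{\left(-5 \right)} + F{\left(12 \right)}} = \frac{30 + \left(10 \cdot 8 + 3\right)}{\left(12 - 5\right) + \left(3 - 60\right)} = \frac{30 + \left(80 + 3\right)}{7 + \left(3 - 60\right)} = \frac{30 + 83}{7 - 57} = \frac{113}{-50} = 113 \left(- \frac{1}{50}\right) = - \frac{113}{50}$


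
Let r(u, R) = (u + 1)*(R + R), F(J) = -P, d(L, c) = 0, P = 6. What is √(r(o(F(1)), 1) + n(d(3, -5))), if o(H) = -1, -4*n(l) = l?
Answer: 0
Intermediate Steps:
F(J) = -6 (F(J) = -1*6 = -6)
n(l) = -l/4
r(u, R) = 2*R*(1 + u) (r(u, R) = (1 + u)*(2*R) = 2*R*(1 + u))
√(r(o(F(1)), 1) + n(d(3, -5))) = √(2*1*(1 - 1) - ¼*0) = √(2*1*0 + 0) = √(0 + 0) = √0 = 0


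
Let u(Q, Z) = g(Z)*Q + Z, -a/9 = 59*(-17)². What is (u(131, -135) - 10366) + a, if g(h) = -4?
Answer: -164484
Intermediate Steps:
a = -153459 (a = -531*(-17)² = -531*289 = -9*17051 = -153459)
u(Q, Z) = Z - 4*Q (u(Q, Z) = -4*Q + Z = Z - 4*Q)
(u(131, -135) - 10366) + a = ((-135 - 4*131) - 10366) - 153459 = ((-135 - 524) - 10366) - 153459 = (-659 - 10366) - 153459 = -11025 - 153459 = -164484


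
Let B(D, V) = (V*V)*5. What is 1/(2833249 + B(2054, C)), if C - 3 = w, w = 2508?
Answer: 1/34358854 ≈ 2.9105e-8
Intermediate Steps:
C = 2511 (C = 3 + 2508 = 2511)
B(D, V) = 5*V² (B(D, V) = V²*5 = 5*V²)
1/(2833249 + B(2054, C)) = 1/(2833249 + 5*2511²) = 1/(2833249 + 5*6305121) = 1/(2833249 + 31525605) = 1/34358854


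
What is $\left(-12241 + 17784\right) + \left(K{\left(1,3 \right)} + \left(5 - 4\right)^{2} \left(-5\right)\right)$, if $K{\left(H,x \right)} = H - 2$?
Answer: $5537$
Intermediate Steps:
$K{\left(H,x \right)} = -2 + H$
$\left(-12241 + 17784\right) + \left(K{\left(1,3 \right)} + \left(5 - 4\right)^{2} \left(-5\right)\right) = \left(-12241 + 17784\right) + \left(\left(-2 + 1\right) + \left(5 - 4\right)^{2} \left(-5\right)\right) = 5543 + \left(-1 + 1^{2} \left(-5\right)\right) = 5543 + \left(-1 + 1 \left(-5\right)\right) = 5543 - 6 = 5537$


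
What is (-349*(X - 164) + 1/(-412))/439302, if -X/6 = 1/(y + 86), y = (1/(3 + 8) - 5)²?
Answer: 157126774735/1205590536264 ≈ 0.13033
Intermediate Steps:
y = 2916/121 (y = (1/11 - 5)² = (-54/11)² = 2916/121 ≈ 24.099)
X = -363/6661 (X = -6/(2916/121 + 86) = -6/13322/121 = -6*121/13322 = -363/6661 ≈ -0.054496)
(-349*(X - 164) + 1/(-412))/439302 = (-349*(-363/6661 - 164) + 1/(-412))/439302 = (-349*(-1092767/6661) - 1/412)*(1/439302) = (381375683/6661 - 1/412)*(1/439302) = (157126774735/2744332)*(1/439302) = 157126774735/1205590536264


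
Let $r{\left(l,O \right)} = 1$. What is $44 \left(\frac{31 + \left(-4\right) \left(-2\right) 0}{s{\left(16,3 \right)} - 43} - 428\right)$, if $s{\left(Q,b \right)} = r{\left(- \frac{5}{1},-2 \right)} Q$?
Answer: $- \frac{509828}{27} \approx -18883.0$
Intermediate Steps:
$s{\left(Q,b \right)} = Q$ ($s{\left(Q,b \right)} = 1 Q = Q$)
$44 \left(\frac{31 + \left(-4\right) \left(-2\right) 0}{s{\left(16,3 \right)} - 43} - 428\right) = 44 \left(\frac{31 + \left(-4\right) \left(-2\right) 0}{16 - 43} - 428\right) = 44 \left(\frac{31 + 8 \cdot 0}{-27} - 428\right) = 44 \left(\left(31 + 0\right) \left(- \frac{1}{27}\right) - 428\right) = 44 \left(31 \left(- \frac{1}{27}\right) - 428\right) = 44 \left(- \frac{31}{27} - 428\right) = 44 \left(- \frac{11587}{27}\right) = - \frac{509828}{27}$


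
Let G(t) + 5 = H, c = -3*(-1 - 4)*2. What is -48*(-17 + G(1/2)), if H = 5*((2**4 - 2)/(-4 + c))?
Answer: 12048/13 ≈ 926.77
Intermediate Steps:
c = 30 (c = -3*(-5)*2 = 15*2 = 30)
H = 35/13 (H = 5*((2**4 - 2)/(-4 + 30)) = 5*((16 - 2)/26) = 5*(14*(1/26)) = 5*(7/13) = 35/13 ≈ 2.6923)
G(t) = -30/13 (G(t) = -5 + 35/13 = -30/13)
-48*(-17 + G(1/2)) = -48*(-17 - 30/13) = -48*(-251/13) = 12048/13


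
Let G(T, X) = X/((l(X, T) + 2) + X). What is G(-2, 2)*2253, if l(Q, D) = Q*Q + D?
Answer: 751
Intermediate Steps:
l(Q, D) = D + Q² (l(Q, D) = Q² + D = D + Q²)
G(T, X) = X/(2 + T + X + X²) (G(T, X) = X/(((T + X²) + 2) + X) = X/((2 + T + X²) + X) = X/(2 + T + X + X²))
G(-2, 2)*2253 = (2/(2 - 2 + 2 + 2²))*2253 = (2/(2 - 2 + 2 + 4))*2253 = (2/6)*2253 = (2*(⅙))*2253 = (⅓)*2253 = 751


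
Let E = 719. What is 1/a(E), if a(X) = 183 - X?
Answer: -1/536 ≈ -0.0018657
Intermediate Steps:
1/a(E) = 1/(183 - 1*719) = 1/(183 - 719) = 1/(-536) = -1/536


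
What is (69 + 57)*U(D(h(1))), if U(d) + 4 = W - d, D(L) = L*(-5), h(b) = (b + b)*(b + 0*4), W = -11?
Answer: -630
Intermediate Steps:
h(b) = 2*b² (h(b) = (2*b)*(b + 0) = (2*b)*b = 2*b²)
D(L) = -5*L
U(d) = -15 - d (U(d) = -4 + (-11 - d) = -15 - d)
(69 + 57)*U(D(h(1))) = (69 + 57)*(-15 - (-5)*2*1²) = 126*(-15 - (-5)*2*1) = 126*(-15 - (-5)*2) = 126*(-15 - 1*(-10)) = 126*(-15 + 10) = 126*(-5) = -630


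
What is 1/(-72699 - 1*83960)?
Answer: -1/156659 ≈ -6.3833e-6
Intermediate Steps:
1/(-72699 - 1*83960) = 1/(-72699 - 83960) = 1/(-156659) = -1/156659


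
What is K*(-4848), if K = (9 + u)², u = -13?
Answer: -77568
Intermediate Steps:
K = 16 (K = (9 - 13)² = (-4)² = 16)
K*(-4848) = 16*(-4848) = -77568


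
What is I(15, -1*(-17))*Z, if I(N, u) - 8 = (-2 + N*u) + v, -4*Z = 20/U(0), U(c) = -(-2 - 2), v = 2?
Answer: -1315/4 ≈ -328.75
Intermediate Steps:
U(c) = 4 (U(c) = -1*(-4) = 4)
Z = -5/4 ≈ -1.2500
I(N, u) = 8 + N*u (I(N, u) = 8 + ((-2 + N*u) + 2) = 8 + N*u)
I(15, -1*(-17))*Z = (8 + 15*(-1*(-17)))*(-5/4) = (8 + 15*17)*(-5/4) = (8 + 255)*(-5/4) = 263*(-5/4) = -1315/4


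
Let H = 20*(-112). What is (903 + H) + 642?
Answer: -695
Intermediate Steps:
H = -2240
(903 + H) + 642 = (903 - 2240) + 642 = -1337 + 642 = -695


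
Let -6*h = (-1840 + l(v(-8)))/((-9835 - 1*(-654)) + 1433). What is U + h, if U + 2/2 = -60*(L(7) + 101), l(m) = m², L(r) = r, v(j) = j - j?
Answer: -37661321/5811 ≈ -6481.0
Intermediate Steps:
v(j) = 0
U = -6481 (U = -1 - 60*(7 + 101) = -1 - 60*108 = -1 - 6480 = -6481)
h = -230/5811 (h = -(-1840 + 0²)/(6*((-9835 - 1*(-654)) + 1433)) = -(-1840 + 0)/(6*((-9835 + 654) + 1433)) = -(-920)/(3*(-9181 + 1433)) = -(-920)/(3*(-7748)) = -(-920)*(-1)/(3*7748) = -⅙*460/1937 = -230/5811 ≈ -0.039580)
U + h = -6481 - 230/5811 = -37661321/5811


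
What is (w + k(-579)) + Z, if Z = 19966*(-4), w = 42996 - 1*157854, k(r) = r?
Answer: -195301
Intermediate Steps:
w = -114858 (w = 42996 - 157854 = -114858)
Z = -79864
(w + k(-579)) + Z = (-114858 - 579) - 79864 = -115437 - 79864 = -195301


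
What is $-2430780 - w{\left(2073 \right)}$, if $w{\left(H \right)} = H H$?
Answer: $-6728109$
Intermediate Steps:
$w{\left(H \right)} = H^{2}$
$-2430780 - w{\left(2073 \right)} = -2430780 - 2073^{2} = -2430780 - 4297329 = -6728109$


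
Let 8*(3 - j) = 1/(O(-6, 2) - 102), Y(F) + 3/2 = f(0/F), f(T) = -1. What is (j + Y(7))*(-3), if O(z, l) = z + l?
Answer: -1275/848 ≈ -1.5035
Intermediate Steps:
Y(F) = -5/2 (Y(F) = -3/2 - 1 = -5/2)
O(z, l) = l + z
j = 2545/848 (j = 3 - 1/(8*((2 - 6) - 102)) = 3 - 1/(8*(-4 - 102)) = 3 - ⅛/(-106) = 3 - ⅛*(-1/106) = 3 + 1/848 = 2545/848 ≈ 3.0012)
(j + Y(7))*(-3) = (2545/848 - 5/2)*(-3) = (425/848)*(-3) = -1275/848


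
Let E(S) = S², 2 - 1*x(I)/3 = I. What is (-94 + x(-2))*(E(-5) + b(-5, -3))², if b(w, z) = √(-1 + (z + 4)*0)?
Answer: -51168 - 4100*I ≈ -51168.0 - 4100.0*I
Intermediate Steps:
x(I) = 6 - 3*I
b(w, z) = I (b(w, z) = √(-1 + (4 + z)*0) = √(-1 + 0) = √(-1) = I)
(-94 + x(-2))*(E(-5) + b(-5, -3))² = (-94 + (6 - 3*(-2)))*((-5)² + I)² = (-94 + (6 + 6))*(25 + I)² = (-94 + 12)*(25 + I)² = -82*(25 + I)²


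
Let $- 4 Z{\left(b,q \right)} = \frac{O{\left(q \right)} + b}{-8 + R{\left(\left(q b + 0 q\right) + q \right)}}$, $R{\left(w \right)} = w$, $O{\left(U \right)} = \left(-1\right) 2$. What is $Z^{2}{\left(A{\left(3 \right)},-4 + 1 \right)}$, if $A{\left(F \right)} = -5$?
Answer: $\frac{49}{256} \approx 0.19141$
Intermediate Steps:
$O{\left(U \right)} = -2$
$Z{\left(b,q \right)} = - \frac{-2 + b}{4 \left(-8 + q + b q\right)}$ ($Z{\left(b,q \right)} = - \frac{\left(-2 + b\right) \frac{1}{-8 + \left(\left(q b + 0 q\right) + q\right)}}{4} = - \frac{\left(-2 + b\right) \frac{1}{-8 + \left(\left(b q + 0\right) + q\right)}}{4} = - \frac{\left(-2 + b\right) \frac{1}{-8 + \left(b q + q\right)}}{4} = - \frac{\left(-2 + b\right) \frac{1}{-8 + \left(q + b q\right)}}{4} = - \frac{\left(-2 + b\right) \frac{1}{-8 + q + b q}}{4} = - \frac{\frac{1}{-8 + q + b q} \left(-2 + b\right)}{4} = - \frac{-2 + b}{4 \left(-8 + q + b q\right)}$)
$Z^{2}{\left(A{\left(3 \right)},-4 + 1 \right)} = \left(\frac{2 - -5}{4 \left(-8 + \left(-4 + 1\right) \left(1 - 5\right)\right)}\right)^{2} = \left(\frac{2 + 5}{4 \left(-8 - -12\right)}\right)^{2} = \left(\frac{1}{4} \frac{1}{-8 + 12} \cdot 7\right)^{2} = \left(\frac{1}{4} \cdot \frac{1}{4} \cdot 7\right)^{2} = \left(\frac{7}{16}\right)^{2} = \frac{49}{256}$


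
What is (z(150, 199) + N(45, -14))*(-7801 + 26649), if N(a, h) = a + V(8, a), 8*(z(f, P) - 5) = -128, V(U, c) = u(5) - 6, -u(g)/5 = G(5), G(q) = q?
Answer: 56544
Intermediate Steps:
u(g) = -25 (u(g) = -5*5 = -25)
V(U, c) = -31 (V(U, c) = -25 - 6 = -31)
z(f, P) = -11 (z(f, P) = 5 + (1/8)*(-128) = 5 - 16 = -11)
N(a, h) = -31 + a (N(a, h) = a - 31 = -31 + a)
(z(150, 199) + N(45, -14))*(-7801 + 26649) = (-11 + (-31 + 45))*(-7801 + 26649) = (-11 + 14)*18848 = 3*18848 = 56544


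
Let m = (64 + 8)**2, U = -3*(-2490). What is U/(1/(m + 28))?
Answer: 38933640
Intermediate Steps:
U = 7470
m = 5184 (m = 72**2 = 5184)
U/(1/(m + 28)) = 7470/(1/(5184 + 28)) = 7470/(1/5212) = 7470*5212 = 38933640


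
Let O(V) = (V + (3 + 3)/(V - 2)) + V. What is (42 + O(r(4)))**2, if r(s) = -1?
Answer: 1444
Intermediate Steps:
O(V) = 2*V + 6/(-2 + V) (O(V) = (V + 6/(-2 + V)) + V = 2*V + 6/(-2 + V))
(42 + O(r(4)))**2 = (42 + 2*(3 + (-1)**2 - 2*(-1))/(-2 - 1))**2 = (42 + 2*(3 + 1 + 2)/(-3))**2 = (42 + 2*(-1/3)*6)**2 = (42 - 4)**2 = 38**2 = 1444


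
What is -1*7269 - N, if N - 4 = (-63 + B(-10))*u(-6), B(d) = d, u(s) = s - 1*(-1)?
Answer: -7638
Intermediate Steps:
u(s) = 1 + s (u(s) = s + 1 = 1 + s)
N = 369 (N = 4 + (-63 - 10)*(1 - 6) = 4 - 73*(-5) = 4 + 365 = 369)
-1*7269 - N = -1*7269 - 1*369 = -7269 - 369 = -7638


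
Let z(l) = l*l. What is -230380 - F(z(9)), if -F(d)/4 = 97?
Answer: -229992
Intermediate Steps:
z(l) = l²
F(d) = -388 (F(d) = -4*97 = -388)
-230380 - F(z(9)) = -230380 - 1*(-388) = -230380 + 388 = -229992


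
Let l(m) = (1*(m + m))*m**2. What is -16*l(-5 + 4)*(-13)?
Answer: -416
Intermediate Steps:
l(m) = 2*m**3 (l(m) = (1*(2*m))*m**2 = (2*m)*m**2 = 2*m**3)
-16*l(-5 + 4)*(-13) = -32*(-5 + 4)**3*(-13) = -32*(-1)**3*(-13) = -32*(-1)*(-13) = -16*(-2)*(-13) = 32*(-13) = -416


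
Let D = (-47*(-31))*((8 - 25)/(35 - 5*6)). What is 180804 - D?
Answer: 928789/5 ≈ 1.8576e+5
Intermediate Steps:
D = -24769/5 (D = 1457*(-17/(35 - 30)) = 1457*(-17/5) = -24769/5 ≈ -4953.8)
180804 - D = 180804 - 1*(-24769/5) = 180804 + 24769/5 = 928789/5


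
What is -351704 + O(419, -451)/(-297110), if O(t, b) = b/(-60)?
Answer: -569971502441/1620600 ≈ -3.5170e+5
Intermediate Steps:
O(t, b) = -b/60 (O(t, b) = b*(-1/60) = -b/60)
-351704 + O(419, -451)/(-297110) = -351704 - 1/60*(-451)/(-297110) = -351704 + (451/60)*(-1/297110) = -351704 - 41/1620600 = -569971502441/1620600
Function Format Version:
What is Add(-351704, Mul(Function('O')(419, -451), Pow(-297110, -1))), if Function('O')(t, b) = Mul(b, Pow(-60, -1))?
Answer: Rational(-569971502441, 1620600) ≈ -3.5170e+5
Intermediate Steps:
Function('O')(t, b) = Mul(Rational(-1, 60), b) (Function('O')(t, b) = Mul(b, Rational(-1, 60)) = Mul(Rational(-1, 60), b))
Add(-351704, Mul(Function('O')(419, -451), Pow(-297110, -1))) = Add(-351704, Mul(Mul(Rational(-1, 60), -451), Pow(-297110, -1))) = Add(-351704, Mul(Rational(451, 60), Rational(-1, 297110))) = Add(-351704, Rational(-41, 1620600)) = Rational(-569971502441, 1620600)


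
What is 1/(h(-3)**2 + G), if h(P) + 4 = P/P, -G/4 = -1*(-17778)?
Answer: -1/71103 ≈ -1.4064e-5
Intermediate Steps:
G = -71112 (G = -(-4)*(-17778) = -4*17778 = -71112)
h(P) = -3 (h(P) = -4 + P/P = -4 + 1 = -3)
1/(h(-3)**2 + G) = 1/((-3)**2 - 71112) = 1/(9 - 71112) = 1/(-71103) = -1/71103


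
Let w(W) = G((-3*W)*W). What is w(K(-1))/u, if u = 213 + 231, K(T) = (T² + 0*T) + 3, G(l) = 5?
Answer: 5/444 ≈ 0.011261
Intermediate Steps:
K(T) = 3 + T² (K(T) = (T² + 0) + 3 = T² + 3 = 3 + T²)
w(W) = 5
u = 444
w(K(-1))/u = 5/444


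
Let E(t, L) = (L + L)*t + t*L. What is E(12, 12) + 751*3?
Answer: 2685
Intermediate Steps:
E(t, L) = 3*L*t (E(t, L) = (2*L)*t + L*t = 2*L*t + L*t = 3*L*t)
E(12, 12) + 751*3 = 3*12*12 + 751*3 = 432 + 2253 = 2685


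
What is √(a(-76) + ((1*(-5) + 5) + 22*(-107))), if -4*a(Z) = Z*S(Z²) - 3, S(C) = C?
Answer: √429563/2 ≈ 327.71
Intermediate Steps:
a(Z) = ¾ - Z³/4 (a(Z) = -(Z*Z² - 3)/4 = -(Z³ - 3)/4 = -(-3 + Z³)/4 = ¾ - Z³/4)
√(a(-76) + ((1*(-5) + 5) + 22*(-107))) = √((¾ - ¼*(-76)³) + ((1*(-5) + 5) + 22*(-107))) = √((¾ - ¼*(-438976)) + ((-5 + 5) - 2354)) = √((¾ + 109744) + (0 - 2354)) = √(438979/4 - 2354) = √(429563/4) = √429563/2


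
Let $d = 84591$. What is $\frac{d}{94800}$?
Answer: $\frac{28197}{31600} \approx 0.89231$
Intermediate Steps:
$\frac{d}{94800} = \frac{84591}{94800} = 84591 \cdot \frac{1}{94800} = \frac{28197}{31600}$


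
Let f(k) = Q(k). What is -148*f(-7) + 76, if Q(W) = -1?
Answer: 224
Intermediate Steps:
f(k) = -1
-148*f(-7) + 76 = -148*(-1) + 76 = 148 + 76 = 224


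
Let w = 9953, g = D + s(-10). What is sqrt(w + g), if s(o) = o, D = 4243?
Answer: sqrt(14186) ≈ 119.10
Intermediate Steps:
g = 4233 (g = 4243 - 10 = 4233)
sqrt(w + g) = sqrt(9953 + 4233) = sqrt(14186)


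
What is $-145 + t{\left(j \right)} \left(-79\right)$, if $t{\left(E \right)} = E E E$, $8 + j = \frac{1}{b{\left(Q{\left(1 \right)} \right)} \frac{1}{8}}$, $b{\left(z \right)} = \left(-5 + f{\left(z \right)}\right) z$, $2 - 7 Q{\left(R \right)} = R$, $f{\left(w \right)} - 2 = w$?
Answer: $\frac{207599563}{125} \approx 1.6608 \cdot 10^{6}$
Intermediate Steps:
$f{\left(w \right)} = 2 + w$
$Q{\left(R \right)} = \frac{2}{7} - \frac{R}{7}$
$b{\left(z \right)} = z \left(-3 + z\right)$ ($b{\left(z \right)} = \left(-5 + \left(2 + z\right)\right) z = \left(-3 + z\right) z = z \left(-3 + z\right)$)
$j = - \frac{138}{5}$ ($j = -8 + \frac{1}{\left(\frac{2}{7} - \frac{1}{7}\right) \left(-3 + \left(\frac{2}{7} - \frac{1}{7}\right)\right) \frac{1}{8}} = -8 + \frac{1}{\frac{-3 + \frac{1}{7}}{7} \cdot \frac{1}{8}} = -8 + \frac{1}{\frac{1}{7} \left(- \frac{20}{7}\right) \frac{1}{8}} = -8 + \frac{1}{\left(- \frac{20}{49}\right) \frac{1}{8}} = -8 + \frac{1}{- \frac{5}{98}} = -8 - \frac{98}{5} = - \frac{138}{5} \approx -27.6$)
$t{\left(E \right)} = E^{3}$ ($t{\left(E \right)} = E E^{2} = E^{3}$)
$-145 + t{\left(j \right)} \left(-79\right) = -145 + \left(- \frac{138}{5}\right)^{3} \left(-79\right) = -145 - - \frac{207617688}{125} = -145 + \frac{207617688}{125} = \frac{207599563}{125}$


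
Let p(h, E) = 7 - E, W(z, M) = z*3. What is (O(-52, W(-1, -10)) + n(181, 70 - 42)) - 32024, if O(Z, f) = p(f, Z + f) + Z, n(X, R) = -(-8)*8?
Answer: -31950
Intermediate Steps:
W(z, M) = 3*z
n(X, R) = 64 (n(X, R) = -1*(-64) = 64)
O(Z, f) = 7 - f (O(Z, f) = (7 - (Z + f)) + Z = (7 + (-Z - f)) + Z = (7 - Z - f) + Z = 7 - f)
(O(-52, W(-1, -10)) + n(181, 70 - 42)) - 32024 = ((7 - 3*(-1)) + 64) - 32024 = ((7 - 1*(-3)) + 64) - 32024 = ((7 + 3) + 64) - 32024 = (10 + 64) - 32024 = 74 - 32024 = -31950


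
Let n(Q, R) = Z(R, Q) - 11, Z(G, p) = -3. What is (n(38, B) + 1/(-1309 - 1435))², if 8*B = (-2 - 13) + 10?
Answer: 1475865889/7529536 ≈ 196.01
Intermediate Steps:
B = -5/8 (B = ((-2 - 13) + 10)/8 = (-15 + 10)/8 = (⅛)*(-5) = -5/8 ≈ -0.62500)
n(Q, R) = -14 (n(Q, R) = -3 - 11 = -14)
(n(38, B) + 1/(-1309 - 1435))² = (-14 + 1/(-1309 - 1435))² = (-14 + 1/(-2744))² = (-14 - 1/2744)² = (-38417/2744)² = 1475865889/7529536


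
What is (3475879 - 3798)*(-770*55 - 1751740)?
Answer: -6229225801290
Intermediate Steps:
(3475879 - 3798)*(-770*55 - 1751740) = 3472081*(-42350 - 1751740) = 3472081*(-1794090) = -6229225801290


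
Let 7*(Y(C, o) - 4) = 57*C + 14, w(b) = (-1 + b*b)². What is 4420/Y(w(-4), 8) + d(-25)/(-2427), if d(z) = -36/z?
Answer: 625607096/260235075 ≈ 2.4040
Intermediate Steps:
w(b) = (-1 + b²)²
Y(C, o) = 6 + 57*C/7 (Y(C, o) = 4 + (57*C + 14)/7 = 4 + (14 + 57*C)/7 = 4 + (2 + 57*C/7) = 6 + 57*C/7)
4420/Y(w(-4), 8) + d(-25)/(-2427) = 4420/(6 + 57*(-1 + (-4)²)²/7) - 36/(-25)/(-2427) = 4420/(6 + 57*(-1 + 16)²/7) - 36*(-1/25)*(-1/2427) = 4420/(6 + (57/7)*15²) + (36/25)*(-1/2427) = 4420/(6 + (57/7)*225) - 12/20225 = 4420/(6 + 12825/7) - 12/20225 = 4420/(12867/7) - 12/20225 = 4420*(7/12867) - 12/20225 = 30940/12867 - 12/20225 = 625607096/260235075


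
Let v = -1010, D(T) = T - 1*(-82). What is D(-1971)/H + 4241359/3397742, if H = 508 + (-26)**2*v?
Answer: 1450046997553/1159058137492 ≈ 1.2511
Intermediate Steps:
D(T) = 82 + T (D(T) = T + 82 = 82 + T)
H = -682252 (H = 508 + (-26)**2*(-1010) = 508 + 676*(-1010) = 508 - 682760 = -682252)
D(-1971)/H + 4241359/3397742 = (82 - 1971)/(-682252) + 4241359/3397742 = -1889*(-1/682252) + 4241359*(1/3397742) = 1889/682252 + 4241359/3397742 = 1450046997553/1159058137492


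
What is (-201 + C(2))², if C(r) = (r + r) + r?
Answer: 38025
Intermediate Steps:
C(r) = 3*r (C(r) = 2*r + r = 3*r)
(-201 + C(2))² = (-201 + 3*2)² = (-201 + 6)² = (-195)² = 38025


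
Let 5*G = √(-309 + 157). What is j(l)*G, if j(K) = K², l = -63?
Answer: 7938*I*√38/5 ≈ 9786.6*I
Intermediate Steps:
G = 2*I*√38/5 (G = √(-309 + 157)/5 = √(-152)/5 = (2*I*√38)/5 = 2*I*√38/5 ≈ 2.4658*I)
j(l)*G = (-63)²*(2*I*√38/5) = 3969*(2*I*√38/5) = 7938*I*√38/5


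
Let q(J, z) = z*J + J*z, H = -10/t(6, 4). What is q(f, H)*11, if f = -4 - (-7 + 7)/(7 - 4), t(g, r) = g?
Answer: 440/3 ≈ 146.67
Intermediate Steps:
f = -4 (f = -4 - 0/3 = -4 - 1*0 = -4 + 0 = -4)
H = -5/3 (H = -10/6 = -10*⅙ = -5/3 ≈ -1.6667)
q(J, z) = 2*J*z (q(J, z) = J*z + J*z = 2*J*z)
q(f, H)*11 = (2*(-4)*(-5/3))*11 = (40/3)*11 = 440/3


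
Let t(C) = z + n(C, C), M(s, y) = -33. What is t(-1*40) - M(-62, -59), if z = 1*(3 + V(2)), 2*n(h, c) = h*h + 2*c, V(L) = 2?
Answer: 798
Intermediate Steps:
n(h, c) = c + h²/2 (n(h, c) = (h*h + 2*c)/2 = (h² + 2*c)/2 = c + h²/2)
z = 5 (z = 1*(3 + 2) = 1*5 = 5)
t(C) = 5 + C + C²/2 (t(C) = 5 + (C + C²/2) = 5 + C + C²/2)
t(-1*40) - M(-62, -59) = (5 - 1*40 + (-1*40)²/2) - 1*(-33) = (5 - 40 + (½)*(-40)²) + 33 = (5 - 40 + (½)*1600) + 33 = (5 - 40 + 800) + 33 = 765 + 33 = 798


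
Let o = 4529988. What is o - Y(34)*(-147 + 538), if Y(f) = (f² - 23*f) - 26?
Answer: 4393920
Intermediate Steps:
Y(f) = -26 + f² - 23*f
o - Y(34)*(-147 + 538) = 4529988 - (-26 + 34² - 23*34)*(-147 + 538) = 4529988 - (-26 + 1156 - 782)*391 = 4529988 - 348*391 = 4529988 - 1*136068 = 4529988 - 136068 = 4393920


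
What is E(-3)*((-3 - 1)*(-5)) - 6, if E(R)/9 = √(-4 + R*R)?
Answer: -6 + 180*√5 ≈ 396.49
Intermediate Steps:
E(R) = 9*√(-4 + R²) (E(R) = 9*√(-4 + R*R) = 9*√(-4 + R²))
E(-3)*((-3 - 1)*(-5)) - 6 = (9*√(-4 + (-3)²))*((-3 - 1)*(-5)) - 6 = (9*√(-4 + 9))*(-4*(-5)) - 6 = (9*√5)*20 - 6 = 180*√5 - 6 = -6 + 180*√5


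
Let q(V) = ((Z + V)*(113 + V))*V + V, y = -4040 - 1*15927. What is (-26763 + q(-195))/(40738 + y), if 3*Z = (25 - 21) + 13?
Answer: -3054398/20771 ≈ -147.05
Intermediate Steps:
Z = 17/3 (Z = ((25 - 21) + 13)/3 = (4 + 13)/3 = (⅓)*17 = 17/3 ≈ 5.6667)
y = -19967 (y = -4040 - 15927 = -19967)
q(V) = V + V*(113 + V)*(17/3 + V) (q(V) = ((17/3 + V)*(113 + V))*V + V = ((113 + V)*(17/3 + V))*V + V = V*(113 + V)*(17/3 + V) + V = V + V*(113 + V)*(17/3 + V))
(-26763 + q(-195))/(40738 + y) = (-26763 + (⅓)*(-195)*(1924 + 3*(-195)² + 356*(-195)))/(40738 - 19967) = (-26763 + (⅓)*(-195)*(1924 + 3*38025 - 69420))/20771 = (-26763 + (⅓)*(-195)*(1924 + 114075 - 69420))*(1/20771) = (-26763 + (⅓)*(-195)*46579)*(1/20771) = (-26763 - 3027635)*(1/20771) = -3054398*1/20771 = -3054398/20771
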